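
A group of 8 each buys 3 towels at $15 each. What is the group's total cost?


Cost per person:
3 x $15 = $45
Group total:
8 x $45 = $360

$360


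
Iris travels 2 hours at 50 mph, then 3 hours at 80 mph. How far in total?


Leg 1 distance:
50 x 2 = 100 miles
Leg 2 distance:
80 x 3 = 240 miles
Total distance:
100 + 240 = 340 miles

340 miles


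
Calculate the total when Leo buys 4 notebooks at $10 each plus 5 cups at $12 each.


Cost of notebooks:
4 x $10 = $40
Cost of cups:
5 x $12 = $60
Add both:
$40 + $60 = $100

$100


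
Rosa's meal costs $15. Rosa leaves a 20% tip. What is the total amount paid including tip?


Calculate the tip:
20% of $15 = $3
Add tip to meal cost:
$15 + $3 = $18

$18


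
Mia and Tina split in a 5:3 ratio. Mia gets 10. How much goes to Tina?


Find the multiplier:
10 / 5 = 2
Apply to Tina's share:
3 x 2 = 6

6


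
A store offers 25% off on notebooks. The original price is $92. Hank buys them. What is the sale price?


Calculate the discount amount:
25% of $92 = $23
Subtract from original:
$92 - $23 = $69

$69


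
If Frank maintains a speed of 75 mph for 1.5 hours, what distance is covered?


Use the formula: distance = speed x time
Speed = 75 mph, Time = 1.5 hours
75 x 1.5 = 112.5 miles

112.5 miles


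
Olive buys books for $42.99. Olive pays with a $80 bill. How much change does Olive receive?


Start with the amount paid:
$80
Subtract the price:
$80 - $42.99 = $37.01

$37.01


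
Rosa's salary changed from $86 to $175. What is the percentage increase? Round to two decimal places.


Find the absolute change:
|175 - 86| = 89
Divide by original and multiply by 100:
89 / 86 x 100 = 103.4883...% ≈ 103.49%

103.49%


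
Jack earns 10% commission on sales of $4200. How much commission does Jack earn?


Convert rate to decimal:
10% = 0.1
Multiply by sales:
$4200 x 0.1 = $420

$420


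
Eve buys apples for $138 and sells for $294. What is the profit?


Selling price = $294
Cost price = $138
Profit = selling price - cost price:
Profit = $294 - $138 = $156

$156


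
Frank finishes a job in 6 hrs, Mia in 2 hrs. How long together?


Frank's rate: 1/6 of the job per hour
Mia's rate: 1/2 of the job per hour
Combined rate: 1/6 + 1/2 = 2/3 per hour
Time = 1 / (2/3) = 3/2 = 1.5 hours

1.5 hours


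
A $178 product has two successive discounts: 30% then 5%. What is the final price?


First discount:
30% of $178 = $53.40
Price after first discount:
$178 - $53.40 = $124.60
Second discount:
5% of $124.60 = $6.23
Final price:
$124.60 - $6.23 = $118.37

$118.37


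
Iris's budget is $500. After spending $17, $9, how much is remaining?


Add up expenses:
$17 + $9 = $26
Subtract from budget:
$500 - $26 = $474

$474


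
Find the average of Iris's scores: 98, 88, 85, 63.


Add the scores:
98 + 88 + 85 + 63 = 334
Divide by the number of tests:
334 / 4 = 83.5

83.5


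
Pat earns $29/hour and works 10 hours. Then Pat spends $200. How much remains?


Calculate earnings:
10 x $29 = $290
Subtract spending:
$290 - $200 = $90

$90


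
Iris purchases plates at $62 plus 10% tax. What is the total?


Calculate the tax:
10% of $62 = $6.20
Add tax to price:
$62 + $6.20 = $68.20

$68.20


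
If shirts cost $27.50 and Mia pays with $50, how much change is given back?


Start with the amount paid:
$50
Subtract the price:
$50 - $27.50 = $22.50

$22.50


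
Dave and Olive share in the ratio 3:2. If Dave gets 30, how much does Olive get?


Find the multiplier:
30 / 3 = 10
Apply to Olive's share:
2 x 10 = 20

20


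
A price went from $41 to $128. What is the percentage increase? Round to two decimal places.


Find the absolute change:
|128 - 41| = 87
Divide by original and multiply by 100:
87 / 41 x 100 = 212.1951...% ≈ 212.2%

212.2%


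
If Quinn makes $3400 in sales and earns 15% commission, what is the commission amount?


Convert rate to decimal:
15% = 0.15
Multiply by sales:
$3400 x 0.15 = $510

$510


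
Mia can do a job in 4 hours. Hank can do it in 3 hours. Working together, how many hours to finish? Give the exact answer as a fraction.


Mia's rate: 1/4 of the job per hour
Hank's rate: 1/3 of the job per hour
Combined rate: 1/4 + 1/3 = 7/12 per hour
Time = 1 / (7/12) = 12/7 hours (≈ 1.71 hours)

12/7 hours


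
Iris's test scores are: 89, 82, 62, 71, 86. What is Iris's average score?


Add the scores:
89 + 82 + 62 + 71 + 86 = 390
Divide by the number of tests:
390 / 5 = 78

78


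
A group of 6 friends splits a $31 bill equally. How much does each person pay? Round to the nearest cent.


Total bill: $31
Number of people: 6
Each pays: $31 / 6 = $5.1666... ≈ $5.17

$5.17


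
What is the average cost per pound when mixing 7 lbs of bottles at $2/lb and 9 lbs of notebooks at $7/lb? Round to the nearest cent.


Cost of bottles:
7 x $2 = $14
Cost of notebooks:
9 x $7 = $63
Total cost: $14 + $63 = $77
Total weight: 16 lbs
Average: $77 / 16 = $4.8125 ≈ $4.81/lb

$4.81/lb


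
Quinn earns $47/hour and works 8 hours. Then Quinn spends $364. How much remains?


Calculate earnings:
8 x $47 = $376
Subtract spending:
$376 - $364 = $12

$12


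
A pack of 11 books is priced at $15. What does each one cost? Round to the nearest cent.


Total cost: $15
Number of items: 11
Unit price: $15 / 11 = $1.3636... ≈ $1.36

$1.36


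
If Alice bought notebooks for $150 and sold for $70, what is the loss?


Selling price = $70
Cost price = $150
Loss = cost price - selling price:
Loss = $150 - $70 = $80

$80


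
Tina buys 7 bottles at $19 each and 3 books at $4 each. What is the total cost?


Cost of bottles:
7 x $19 = $133
Cost of books:
3 x $4 = $12
Add both:
$133 + $12 = $145

$145


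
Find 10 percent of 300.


Convert percentage to decimal:
10% = 0.1
Multiply:
300 x 0.1 = 30

30


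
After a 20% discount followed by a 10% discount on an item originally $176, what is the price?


First discount:
20% of $176 = $35.20
Price after first discount:
$176 - $35.20 = $140.80
Second discount:
10% of $140.80 = $14.08
Final price:
$140.80 - $14.08 = $126.72

$126.72


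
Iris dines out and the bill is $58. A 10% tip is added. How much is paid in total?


Calculate the tip:
10% of $58 = $5.80
Add tip to meal cost:
$58 + $5.80 = $63.80

$63.80


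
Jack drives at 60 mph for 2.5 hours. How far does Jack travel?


Use the formula: distance = speed x time
Speed = 60 mph, Time = 2.5 hours
60 x 2.5 = 150 miles

150 miles


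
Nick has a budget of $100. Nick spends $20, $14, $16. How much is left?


Add up expenses:
$20 + $14 + $16 = $50
Subtract from budget:
$100 - $50 = $50

$50


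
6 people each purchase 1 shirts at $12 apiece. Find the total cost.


Cost per person:
1 x $12 = $12
Group total:
6 x $12 = $72

$72


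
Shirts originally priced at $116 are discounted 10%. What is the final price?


Calculate the discount amount:
10% of $116 = $11.60
Subtract from original:
$116 - $11.60 = $104.40

$104.40


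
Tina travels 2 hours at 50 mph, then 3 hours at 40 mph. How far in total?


Leg 1 distance:
50 x 2 = 100 miles
Leg 2 distance:
40 x 3 = 120 miles
Total distance:
100 + 120 = 220 miles

220 miles


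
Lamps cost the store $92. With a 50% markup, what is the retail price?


Calculate the markup amount:
50% of $92 = $46
Add to cost:
$92 + $46 = $138

$138


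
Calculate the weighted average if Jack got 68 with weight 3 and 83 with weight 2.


Weighted sum:
3 x 68 + 2 x 83 = 370
Total weight:
3 + 2 = 5
Weighted average:
370 / 5 = 74

74


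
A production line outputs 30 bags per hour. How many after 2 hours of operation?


Production rate: 30 bags per hour
Time: 2 hours
Total: 30 x 2 = 60 bags

60 bags


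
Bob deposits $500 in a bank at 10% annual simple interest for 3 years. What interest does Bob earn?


Use the formula I = P x R x T / 100
P x R x T = 500 x 10 x 3 = 15000
I = 15000 / 100 = $150

$150


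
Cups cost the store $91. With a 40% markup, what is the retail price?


Calculate the markup amount:
40% of $91 = $36.40
Add to cost:
$91 + $36.40 = $127.40

$127.40


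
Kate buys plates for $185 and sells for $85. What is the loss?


Selling price = $85
Cost price = $185
Loss = cost price - selling price:
Loss = $185 - $85 = $100

$100


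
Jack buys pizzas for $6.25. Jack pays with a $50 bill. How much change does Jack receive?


Start with the amount paid:
$50
Subtract the price:
$50 - $6.25 = $43.75

$43.75


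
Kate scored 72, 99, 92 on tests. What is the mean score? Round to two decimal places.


Add the scores:
72 + 99 + 92 = 263
Divide by the number of tests:
263 / 3 = 87.6666... ≈ 87.67

87.67


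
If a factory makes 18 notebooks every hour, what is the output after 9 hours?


Production rate: 18 notebooks per hour
Time: 9 hours
Total: 18 x 9 = 162 notebooks

162 notebooks


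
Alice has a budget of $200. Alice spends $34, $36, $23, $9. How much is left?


Add up expenses:
$34 + $36 + $23 + $9 = $102
Subtract from budget:
$200 - $102 = $98

$98


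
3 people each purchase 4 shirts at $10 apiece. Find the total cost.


Cost per person:
4 x $10 = $40
Group total:
3 x $40 = $120

$120


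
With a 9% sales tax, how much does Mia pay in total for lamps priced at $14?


Calculate the tax:
9% of $14 = $1.26
Add tax to price:
$14 + $1.26 = $15.26

$15.26


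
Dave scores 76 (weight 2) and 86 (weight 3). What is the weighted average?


Weighted sum:
2 x 76 + 3 x 86 = 410
Total weight:
2 + 3 = 5
Weighted average:
410 / 5 = 82

82


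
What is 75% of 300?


Convert percentage to decimal:
75% = 0.75
Multiply:
300 x 0.75 = 225

225


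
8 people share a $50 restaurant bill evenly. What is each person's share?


Total bill: $50
Number of people: 8
Each pays: $50 / 8 = $6.25

$6.25


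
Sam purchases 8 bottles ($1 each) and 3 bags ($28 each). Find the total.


Cost of bottles:
8 x $1 = $8
Cost of bags:
3 x $28 = $84
Add both:
$8 + $84 = $92

$92


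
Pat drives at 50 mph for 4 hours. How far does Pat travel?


Use the formula: distance = speed x time
Speed = 50 mph, Time = 4 hours
50 x 4 = 200 miles

200 miles


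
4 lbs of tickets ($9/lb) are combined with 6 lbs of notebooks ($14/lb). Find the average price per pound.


Cost of tickets:
4 x $9 = $36
Cost of notebooks:
6 x $14 = $84
Total cost: $36 + $84 = $120
Total weight: 10 lbs
Average: $120 / 10 = $12/lb

$12/lb


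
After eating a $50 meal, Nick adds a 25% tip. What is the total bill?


Calculate the tip:
25% of $50 = $12.50
Add tip to meal cost:
$50 + $12.50 = $62.50

$62.50


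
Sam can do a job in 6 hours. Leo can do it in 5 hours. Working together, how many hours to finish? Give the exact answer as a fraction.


Sam's rate: 1/6 of the job per hour
Leo's rate: 1/5 of the job per hour
Combined rate: 1/6 + 1/5 = 11/30 per hour
Time = 1 / (11/30) = 30/11 hours (≈ 2.73 hours)

30/11 hours


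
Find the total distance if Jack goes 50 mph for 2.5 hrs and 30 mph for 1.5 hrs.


Leg 1 distance:
50 x 2.5 = 125 miles
Leg 2 distance:
30 x 1.5 = 45 miles
Total distance:
125 + 45 = 170 miles

170 miles


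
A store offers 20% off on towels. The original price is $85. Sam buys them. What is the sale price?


Calculate the discount amount:
20% of $85 = $17
Subtract from original:
$85 - $17 = $68

$68


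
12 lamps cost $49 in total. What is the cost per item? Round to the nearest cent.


Total cost: $49
Number of items: 12
Unit price: $49 / 12 = $4.0833... ≈ $4.08

$4.08


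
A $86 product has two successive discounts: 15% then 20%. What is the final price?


First discount:
15% of $86 = $12.90
Price after first discount:
$86 - $12.90 = $73.10
Second discount:
20% of $73.10 = $14.62
Final price:
$73.10 - $14.62 = $58.48

$58.48


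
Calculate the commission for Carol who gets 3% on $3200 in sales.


Convert rate to decimal:
3% = 0.03
Multiply by sales:
$3200 x 0.03 = $96

$96


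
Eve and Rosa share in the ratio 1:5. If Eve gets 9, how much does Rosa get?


Find the multiplier:
9 / 1 = 9
Apply to Rosa's share:
5 x 9 = 45

45


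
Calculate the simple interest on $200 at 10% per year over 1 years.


Use the formula I = P x R x T / 100
P x R x T = 200 x 10 x 1 = 2000
I = 2000 / 100 = $20

$20


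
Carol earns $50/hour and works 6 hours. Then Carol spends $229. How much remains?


Calculate earnings:
6 x $50 = $300
Subtract spending:
$300 - $229 = $71

$71


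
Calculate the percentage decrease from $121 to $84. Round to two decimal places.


Find the absolute change:
|84 - 121| = 37
Divide by original and multiply by 100:
37 / 121 x 100 = 30.5785...% ≈ 30.58%

30.58%


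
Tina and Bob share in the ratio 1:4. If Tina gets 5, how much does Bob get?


Find the multiplier:
5 / 1 = 5
Apply to Bob's share:
4 x 5 = 20

20


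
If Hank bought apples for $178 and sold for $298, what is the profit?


Selling price = $298
Cost price = $178
Profit = selling price - cost price:
Profit = $298 - $178 = $120

$120


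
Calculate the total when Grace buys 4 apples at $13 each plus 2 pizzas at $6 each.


Cost of apples:
4 x $13 = $52
Cost of pizzas:
2 x $6 = $12
Add both:
$52 + $12 = $64

$64


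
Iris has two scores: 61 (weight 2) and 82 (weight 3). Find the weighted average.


Weighted sum:
2 x 61 + 3 x 82 = 368
Total weight:
2 + 3 = 5
Weighted average:
368 / 5 = 73.6

73.6


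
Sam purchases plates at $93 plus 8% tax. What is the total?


Calculate the tax:
8% of $93 = $7.44
Add tax to price:
$93 + $7.44 = $100.44

$100.44


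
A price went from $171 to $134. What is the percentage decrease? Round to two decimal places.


Find the absolute change:
|134 - 171| = 37
Divide by original and multiply by 100:
37 / 171 x 100 = 21.6374...% ≈ 21.64%

21.64%


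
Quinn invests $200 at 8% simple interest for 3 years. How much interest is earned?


Use the formula I = P x R x T / 100
P x R x T = 200 x 8 x 3 = 4800
I = 4800 / 100 = $48

$48


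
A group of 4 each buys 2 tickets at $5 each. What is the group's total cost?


Cost per person:
2 x $5 = $10
Group total:
4 x $10 = $40

$40


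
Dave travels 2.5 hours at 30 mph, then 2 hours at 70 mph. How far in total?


Leg 1 distance:
30 x 2.5 = 75 miles
Leg 2 distance:
70 x 2 = 140 miles
Total distance:
75 + 140 = 215 miles

215 miles


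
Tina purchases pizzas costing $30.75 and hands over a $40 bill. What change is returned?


Start with the amount paid:
$40
Subtract the price:
$40 - $30.75 = $9.25

$9.25


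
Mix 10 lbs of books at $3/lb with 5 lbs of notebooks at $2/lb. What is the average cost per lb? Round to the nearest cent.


Cost of books:
10 x $3 = $30
Cost of notebooks:
5 x $2 = $10
Total cost: $30 + $10 = $40
Total weight: 15 lbs
Average: $40 / 15 = $2.6666... ≈ $2.67/lb

$2.67/lb


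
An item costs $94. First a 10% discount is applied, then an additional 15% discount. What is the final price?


First discount:
10% of $94 = $9.40
Price after first discount:
$94 - $9.40 = $84.60
Second discount:
15% of $84.60 = $12.69
Final price:
$84.60 - $12.69 = $71.91

$71.91


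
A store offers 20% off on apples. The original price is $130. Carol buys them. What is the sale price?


Calculate the discount amount:
20% of $130 = $26
Subtract from original:
$130 - $26 = $104

$104


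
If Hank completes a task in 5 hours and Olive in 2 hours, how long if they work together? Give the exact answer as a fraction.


Hank's rate: 1/5 of the job per hour
Olive's rate: 1/2 of the job per hour
Combined rate: 1/5 + 1/2 = 7/10 per hour
Time = 1 / (7/10) = 10/7 hours (≈ 1.43 hours)

10/7 hours


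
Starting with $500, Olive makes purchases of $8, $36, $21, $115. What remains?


Add up expenses:
$8 + $36 + $21 + $115 = $180
Subtract from budget:
$500 - $180 = $320

$320


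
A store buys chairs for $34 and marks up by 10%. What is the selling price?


Calculate the markup amount:
10% of $34 = $3.40
Add to cost:
$34 + $3.40 = $37.40

$37.40


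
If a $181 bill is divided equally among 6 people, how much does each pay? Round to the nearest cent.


Total bill: $181
Number of people: 6
Each pays: $181 / 6 = $30.1666... ≈ $30.17

$30.17


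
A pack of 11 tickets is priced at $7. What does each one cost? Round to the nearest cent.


Total cost: $7
Number of items: 11
Unit price: $7 / 11 = $0.6363... ≈ $0.64

$0.64


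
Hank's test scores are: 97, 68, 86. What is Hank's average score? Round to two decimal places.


Add the scores:
97 + 68 + 86 = 251
Divide by the number of tests:
251 / 3 = 83.6666... ≈ 83.67

83.67


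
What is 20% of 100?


Convert percentage to decimal:
20% = 0.2
Multiply:
100 x 0.2 = 20

20


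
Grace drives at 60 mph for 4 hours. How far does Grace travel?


Use the formula: distance = speed x time
Speed = 60 mph, Time = 4 hours
60 x 4 = 240 miles

240 miles


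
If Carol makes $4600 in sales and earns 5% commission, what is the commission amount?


Convert rate to decimal:
5% = 0.05
Multiply by sales:
$4600 x 0.05 = $230

$230


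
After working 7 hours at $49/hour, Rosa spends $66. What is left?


Calculate earnings:
7 x $49 = $343
Subtract spending:
$343 - $66 = $277

$277


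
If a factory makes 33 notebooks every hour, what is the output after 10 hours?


Production rate: 33 notebooks per hour
Time: 10 hours
Total: 33 x 10 = 330 notebooks

330 notebooks


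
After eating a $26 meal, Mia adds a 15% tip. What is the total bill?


Calculate the tip:
15% of $26 = $3.90
Add tip to meal cost:
$26 + $3.90 = $29.90

$29.90


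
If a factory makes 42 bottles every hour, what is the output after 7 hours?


Production rate: 42 bottles per hour
Time: 7 hours
Total: 42 x 7 = 294 bottles

294 bottles


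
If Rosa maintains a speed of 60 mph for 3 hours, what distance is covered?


Use the formula: distance = speed x time
Speed = 60 mph, Time = 3 hours
60 x 3 = 180 miles

180 miles


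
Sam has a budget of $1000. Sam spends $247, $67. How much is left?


Add up expenses:
$247 + $67 = $314
Subtract from budget:
$1000 - $314 = $686

$686


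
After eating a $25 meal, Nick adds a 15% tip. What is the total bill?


Calculate the tip:
15% of $25 = $3.75
Add tip to meal cost:
$25 + $3.75 = $28.75

$28.75


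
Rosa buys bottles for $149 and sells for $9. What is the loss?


Selling price = $9
Cost price = $149
Loss = cost price - selling price:
Loss = $149 - $9 = $140

$140


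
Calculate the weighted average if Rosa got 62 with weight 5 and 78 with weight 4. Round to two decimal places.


Weighted sum:
5 x 62 + 4 x 78 = 622
Total weight:
5 + 4 = 9
Weighted average:
622 / 9 = 69.1111... ≈ 69.11

69.11


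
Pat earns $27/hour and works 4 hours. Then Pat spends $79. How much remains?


Calculate earnings:
4 x $27 = $108
Subtract spending:
$108 - $79 = $29

$29


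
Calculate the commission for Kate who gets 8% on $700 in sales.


Convert rate to decimal:
8% = 0.08
Multiply by sales:
$700 x 0.08 = $56

$56


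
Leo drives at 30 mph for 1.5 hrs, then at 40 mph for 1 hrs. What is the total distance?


Leg 1 distance:
30 x 1.5 = 45 miles
Leg 2 distance:
40 x 1 = 40 miles
Total distance:
45 + 40 = 85 miles

85 miles


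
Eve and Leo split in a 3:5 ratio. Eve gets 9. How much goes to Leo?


Find the multiplier:
9 / 3 = 3
Apply to Leo's share:
5 x 3 = 15

15


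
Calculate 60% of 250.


Convert percentage to decimal:
60% = 0.6
Multiply:
250 x 0.6 = 150

150


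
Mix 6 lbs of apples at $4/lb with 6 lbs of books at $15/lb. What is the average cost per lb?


Cost of apples:
6 x $4 = $24
Cost of books:
6 x $15 = $90
Total cost: $24 + $90 = $114
Total weight: 12 lbs
Average: $114 / 12 = $9.50/lb

$9.50/lb


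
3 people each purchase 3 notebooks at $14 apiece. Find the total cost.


Cost per person:
3 x $14 = $42
Group total:
3 x $42 = $126

$126


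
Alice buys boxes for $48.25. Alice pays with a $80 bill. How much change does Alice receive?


Start with the amount paid:
$80
Subtract the price:
$80 - $48.25 = $31.75

$31.75


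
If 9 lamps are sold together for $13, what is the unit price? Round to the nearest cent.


Total cost: $13
Number of items: 9
Unit price: $13 / 9 = $1.4444... ≈ $1.44

$1.44


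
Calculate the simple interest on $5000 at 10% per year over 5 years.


Use the formula I = P x R x T / 100
P x R x T = 5000 x 10 x 5 = 250000
I = 250000 / 100 = $2500

$2500


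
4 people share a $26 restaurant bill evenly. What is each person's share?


Total bill: $26
Number of people: 4
Each pays: $26 / 4 = $6.50

$6.50


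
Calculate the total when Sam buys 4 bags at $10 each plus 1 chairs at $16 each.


Cost of bags:
4 x $10 = $40
Cost of chairs:
1 x $16 = $16
Add both:
$40 + $16 = $56

$56


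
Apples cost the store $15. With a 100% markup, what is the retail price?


Calculate the markup amount:
100% of $15 = $15
Add to cost:
$15 + $15 = $30

$30


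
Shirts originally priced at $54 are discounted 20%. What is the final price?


Calculate the discount amount:
20% of $54 = $10.80
Subtract from original:
$54 - $10.80 = $43.20

$43.20


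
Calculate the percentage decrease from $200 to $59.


Find the absolute change:
|59 - 200| = 141
Divide by original and multiply by 100:
141 / 200 x 100 = 70.5%

70.5%


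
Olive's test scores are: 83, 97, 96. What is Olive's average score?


Add the scores:
83 + 97 + 96 = 276
Divide by the number of tests:
276 / 3 = 92

92


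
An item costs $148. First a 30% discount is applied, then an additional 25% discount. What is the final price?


First discount:
30% of $148 = $44.40
Price after first discount:
$148 - $44.40 = $103.60
Second discount:
25% of $103.60 = $25.90
Final price:
$103.60 - $25.90 = $77.70

$77.70


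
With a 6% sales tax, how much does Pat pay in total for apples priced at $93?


Calculate the tax:
6% of $93 = $5.58
Add tax to price:
$93 + $5.58 = $98.58

$98.58


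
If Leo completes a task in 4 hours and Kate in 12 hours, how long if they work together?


Leo's rate: 1/4 of the job per hour
Kate's rate: 1/12 of the job per hour
Combined rate: 1/4 + 1/12 = 1/3 per hour
Time = 1 / (1/3) = 3 hours

3 hours


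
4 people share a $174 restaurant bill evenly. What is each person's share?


Total bill: $174
Number of people: 4
Each pays: $174 / 4 = $43.50

$43.50


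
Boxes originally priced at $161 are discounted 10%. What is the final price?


Calculate the discount amount:
10% of $161 = $16.10
Subtract from original:
$161 - $16.10 = $144.90

$144.90


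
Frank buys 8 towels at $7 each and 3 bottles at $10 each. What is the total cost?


Cost of towels:
8 x $7 = $56
Cost of bottles:
3 x $10 = $30
Add both:
$56 + $30 = $86

$86


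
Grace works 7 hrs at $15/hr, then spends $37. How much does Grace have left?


Calculate earnings:
7 x $15 = $105
Subtract spending:
$105 - $37 = $68

$68


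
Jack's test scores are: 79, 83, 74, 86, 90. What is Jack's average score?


Add the scores:
79 + 83 + 74 + 86 + 90 = 412
Divide by the number of tests:
412 / 5 = 82.4

82.4


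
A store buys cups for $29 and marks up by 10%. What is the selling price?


Calculate the markup amount:
10% of $29 = $2.90
Add to cost:
$29 + $2.90 = $31.90

$31.90


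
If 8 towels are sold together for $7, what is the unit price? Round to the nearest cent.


Total cost: $7
Number of items: 8
Unit price: $7 / 8 = $0.875 ≈ $0.88

$0.88


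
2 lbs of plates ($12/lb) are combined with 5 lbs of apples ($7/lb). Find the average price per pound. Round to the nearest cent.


Cost of plates:
2 x $12 = $24
Cost of apples:
5 x $7 = $35
Total cost: $24 + $35 = $59
Total weight: 7 lbs
Average: $59 / 7 = $8.4285... ≈ $8.43/lb

$8.43/lb


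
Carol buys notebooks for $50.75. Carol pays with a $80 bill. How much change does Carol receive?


Start with the amount paid:
$80
Subtract the price:
$80 - $50.75 = $29.25

$29.25


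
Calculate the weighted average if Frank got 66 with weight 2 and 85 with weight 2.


Weighted sum:
2 x 66 + 2 x 85 = 302
Total weight:
2 + 2 = 4
Weighted average:
302 / 4 = 75.5

75.5


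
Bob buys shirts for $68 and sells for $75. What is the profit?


Selling price = $75
Cost price = $68
Profit = selling price - cost price:
Profit = $75 - $68 = $7

$7


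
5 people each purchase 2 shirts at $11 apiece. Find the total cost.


Cost per person:
2 x $11 = $22
Group total:
5 x $22 = $110

$110


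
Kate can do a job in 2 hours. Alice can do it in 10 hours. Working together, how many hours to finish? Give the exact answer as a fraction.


Kate's rate: 1/2 of the job per hour
Alice's rate: 1/10 of the job per hour
Combined rate: 1/2 + 1/10 = 3/5 per hour
Time = 1 / (3/5) = 5/3 hours (≈ 1.67 hours)

5/3 hours


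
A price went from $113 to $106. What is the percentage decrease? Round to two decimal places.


Find the absolute change:
|106 - 113| = 7
Divide by original and multiply by 100:
7 / 113 x 100 = 6.1946...% ≈ 6.19%

6.19%


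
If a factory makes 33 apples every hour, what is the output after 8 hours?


Production rate: 33 apples per hour
Time: 8 hours
Total: 33 x 8 = 264 apples

264 apples


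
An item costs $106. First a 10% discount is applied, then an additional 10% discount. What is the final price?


First discount:
10% of $106 = $10.60
Price after first discount:
$106 - $10.60 = $95.40
Second discount:
10% of $95.40 = $9.54
Final price:
$95.40 - $9.54 = $85.86

$85.86


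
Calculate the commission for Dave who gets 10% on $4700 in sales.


Convert rate to decimal:
10% = 0.1
Multiply by sales:
$4700 x 0.1 = $470

$470


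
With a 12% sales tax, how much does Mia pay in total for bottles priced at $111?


Calculate the tax:
12% of $111 = $13.32
Add tax to price:
$111 + $13.32 = $124.32

$124.32


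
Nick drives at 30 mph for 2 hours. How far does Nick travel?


Use the formula: distance = speed x time
Speed = 30 mph, Time = 2 hours
30 x 2 = 60 miles

60 miles


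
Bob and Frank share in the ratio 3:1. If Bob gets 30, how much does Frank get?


Find the multiplier:
30 / 3 = 10
Apply to Frank's share:
1 x 10 = 10

10


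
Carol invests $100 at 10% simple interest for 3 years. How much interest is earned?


Use the formula I = P x R x T / 100
P x R x T = 100 x 10 x 3 = 3000
I = 3000 / 100 = $30

$30


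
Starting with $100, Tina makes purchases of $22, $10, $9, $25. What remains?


Add up expenses:
$22 + $10 + $9 + $25 = $66
Subtract from budget:
$100 - $66 = $34

$34


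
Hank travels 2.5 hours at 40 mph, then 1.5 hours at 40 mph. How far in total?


Leg 1 distance:
40 x 2.5 = 100 miles
Leg 2 distance:
40 x 1.5 = 60 miles
Total distance:
100 + 60 = 160 miles

160 miles


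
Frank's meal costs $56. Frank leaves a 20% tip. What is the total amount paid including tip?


Calculate the tip:
20% of $56 = $11.20
Add tip to meal cost:
$56 + $11.20 = $67.20

$67.20


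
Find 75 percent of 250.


Convert percentage to decimal:
75% = 0.75
Multiply:
250 x 0.75 = 187.5

187.5


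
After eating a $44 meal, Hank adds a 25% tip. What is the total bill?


Calculate the tip:
25% of $44 = $11
Add tip to meal cost:
$44 + $11 = $55

$55


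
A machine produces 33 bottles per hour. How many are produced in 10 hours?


Production rate: 33 bottles per hour
Time: 10 hours
Total: 33 x 10 = 330 bottles

330 bottles


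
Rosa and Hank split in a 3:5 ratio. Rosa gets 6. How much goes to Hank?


Find the multiplier:
6 / 3 = 2
Apply to Hank's share:
5 x 2 = 10

10


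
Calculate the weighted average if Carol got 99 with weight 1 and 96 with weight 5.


Weighted sum:
1 x 99 + 5 x 96 = 579
Total weight:
1 + 5 = 6
Weighted average:
579 / 6 = 96.5

96.5


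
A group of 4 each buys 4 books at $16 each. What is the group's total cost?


Cost per person:
4 x $16 = $64
Group total:
4 x $64 = $256

$256


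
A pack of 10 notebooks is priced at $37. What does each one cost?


Total cost: $37
Number of items: 10
Unit price: $37 / 10 = $3.70

$3.70


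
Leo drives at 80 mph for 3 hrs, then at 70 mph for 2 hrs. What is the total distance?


Leg 1 distance:
80 x 3 = 240 miles
Leg 2 distance:
70 x 2 = 140 miles
Total distance:
240 + 140 = 380 miles

380 miles


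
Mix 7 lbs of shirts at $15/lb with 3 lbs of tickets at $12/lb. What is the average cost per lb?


Cost of shirts:
7 x $15 = $105
Cost of tickets:
3 x $12 = $36
Total cost: $105 + $36 = $141
Total weight: 10 lbs
Average: $141 / 10 = $14.10/lb

$14.10/lb


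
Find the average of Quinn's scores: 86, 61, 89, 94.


Add the scores:
86 + 61 + 89 + 94 = 330
Divide by the number of tests:
330 / 4 = 82.5

82.5


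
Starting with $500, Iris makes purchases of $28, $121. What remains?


Add up expenses:
$28 + $121 = $149
Subtract from budget:
$500 - $149 = $351

$351


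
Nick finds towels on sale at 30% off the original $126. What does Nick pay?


Calculate the discount amount:
30% of $126 = $37.80
Subtract from original:
$126 - $37.80 = $88.20

$88.20


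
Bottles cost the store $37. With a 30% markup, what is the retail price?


Calculate the markup amount:
30% of $37 = $11.10
Add to cost:
$37 + $11.10 = $48.10

$48.10


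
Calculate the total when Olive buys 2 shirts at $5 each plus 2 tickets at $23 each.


Cost of shirts:
2 x $5 = $10
Cost of tickets:
2 x $23 = $46
Add both:
$10 + $46 = $56

$56


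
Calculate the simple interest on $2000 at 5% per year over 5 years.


Use the formula I = P x R x T / 100
P x R x T = 2000 x 5 x 5 = 50000
I = 50000 / 100 = $500

$500


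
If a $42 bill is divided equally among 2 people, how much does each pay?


Total bill: $42
Number of people: 2
Each pays: $42 / 2 = $21

$21


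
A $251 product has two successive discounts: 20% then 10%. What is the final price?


First discount:
20% of $251 = $50.20
Price after first discount:
$251 - $50.20 = $200.80
Second discount:
10% of $200.80 = $20.08
Final price:
$200.80 - $20.08 = $180.72

$180.72


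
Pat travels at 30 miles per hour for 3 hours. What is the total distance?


Use the formula: distance = speed x time
Speed = 30 mph, Time = 3 hours
30 x 3 = 90 miles

90 miles


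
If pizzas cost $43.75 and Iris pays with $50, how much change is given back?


Start with the amount paid:
$50
Subtract the price:
$50 - $43.75 = $6.25

$6.25


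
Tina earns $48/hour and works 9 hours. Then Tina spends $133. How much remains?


Calculate earnings:
9 x $48 = $432
Subtract spending:
$432 - $133 = $299

$299


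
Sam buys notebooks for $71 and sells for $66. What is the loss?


Selling price = $66
Cost price = $71
Loss = cost price - selling price:
Loss = $71 - $66 = $5

$5


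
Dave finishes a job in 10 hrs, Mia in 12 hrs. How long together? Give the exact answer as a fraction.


Dave's rate: 1/10 of the job per hour
Mia's rate: 1/12 of the job per hour
Combined rate: 1/10 + 1/12 = 11/60 per hour
Time = 1 / (11/60) = 60/11 hours (≈ 5.45 hours)

60/11 hours


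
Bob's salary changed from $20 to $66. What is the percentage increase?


Find the absolute change:
|66 - 20| = 46
Divide by original and multiply by 100:
46 / 20 x 100 = 230%

230%


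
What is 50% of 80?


Convert percentage to decimal:
50% = 0.5
Multiply:
80 x 0.5 = 40

40


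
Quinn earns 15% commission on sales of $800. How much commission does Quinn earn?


Convert rate to decimal:
15% = 0.15
Multiply by sales:
$800 x 0.15 = $120

$120


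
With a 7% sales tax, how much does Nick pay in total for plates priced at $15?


Calculate the tax:
7% of $15 = $1.05
Add tax to price:
$15 + $1.05 = $16.05

$16.05


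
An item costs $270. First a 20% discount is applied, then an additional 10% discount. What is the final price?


First discount:
20% of $270 = $54
Price after first discount:
$270 - $54 = $216
Second discount:
10% of $216 = $21.60
Final price:
$216 - $21.60 = $194.40

$194.40


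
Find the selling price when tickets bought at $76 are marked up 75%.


Calculate the markup amount:
75% of $76 = $57
Add to cost:
$76 + $57 = $133

$133


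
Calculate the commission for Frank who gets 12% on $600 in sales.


Convert rate to decimal:
12% = 0.12
Multiply by sales:
$600 x 0.12 = $72

$72


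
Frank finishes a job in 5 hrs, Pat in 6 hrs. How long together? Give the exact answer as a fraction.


Frank's rate: 1/5 of the job per hour
Pat's rate: 1/6 of the job per hour
Combined rate: 1/5 + 1/6 = 11/30 per hour
Time = 1 / (11/30) = 30/11 hours (≈ 2.73 hours)

30/11 hours


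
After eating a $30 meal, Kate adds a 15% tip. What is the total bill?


Calculate the tip:
15% of $30 = $4.50
Add tip to meal cost:
$30 + $4.50 = $34.50

$34.50


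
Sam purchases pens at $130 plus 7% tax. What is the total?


Calculate the tax:
7% of $130 = $9.10
Add tax to price:
$130 + $9.10 = $139.10

$139.10


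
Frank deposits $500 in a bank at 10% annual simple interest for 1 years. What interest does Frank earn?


Use the formula I = P x R x T / 100
P x R x T = 500 x 10 x 1 = 5000
I = 5000 / 100 = $50

$50


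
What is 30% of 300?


Convert percentage to decimal:
30% = 0.3
Multiply:
300 x 0.3 = 90

90


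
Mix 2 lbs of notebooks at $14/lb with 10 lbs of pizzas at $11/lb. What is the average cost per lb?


Cost of notebooks:
2 x $14 = $28
Cost of pizzas:
10 x $11 = $110
Total cost: $28 + $110 = $138
Total weight: 12 lbs
Average: $138 / 12 = $11.50/lb

$11.50/lb


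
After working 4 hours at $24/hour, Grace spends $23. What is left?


Calculate earnings:
4 x $24 = $96
Subtract spending:
$96 - $23 = $73

$73


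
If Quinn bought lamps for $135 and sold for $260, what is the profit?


Selling price = $260
Cost price = $135
Profit = selling price - cost price:
Profit = $260 - $135 = $125

$125


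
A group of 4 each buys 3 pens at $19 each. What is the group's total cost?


Cost per person:
3 x $19 = $57
Group total:
4 x $57 = $228

$228


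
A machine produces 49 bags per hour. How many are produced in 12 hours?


Production rate: 49 bags per hour
Time: 12 hours
Total: 49 x 12 = 588 bags

588 bags


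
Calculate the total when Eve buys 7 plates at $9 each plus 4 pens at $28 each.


Cost of plates:
7 x $9 = $63
Cost of pens:
4 x $28 = $112
Add both:
$63 + $112 = $175

$175


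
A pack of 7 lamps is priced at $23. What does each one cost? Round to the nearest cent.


Total cost: $23
Number of items: 7
Unit price: $23 / 7 = $3.2857... ≈ $3.29

$3.29


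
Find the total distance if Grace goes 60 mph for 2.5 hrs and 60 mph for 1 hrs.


Leg 1 distance:
60 x 2.5 = 150 miles
Leg 2 distance:
60 x 1 = 60 miles
Total distance:
150 + 60 = 210 miles

210 miles


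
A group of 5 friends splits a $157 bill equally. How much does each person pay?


Total bill: $157
Number of people: 5
Each pays: $157 / 5 = $31.40

$31.40


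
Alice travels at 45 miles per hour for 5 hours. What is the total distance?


Use the formula: distance = speed x time
Speed = 45 mph, Time = 5 hours
45 x 5 = 225 miles

225 miles


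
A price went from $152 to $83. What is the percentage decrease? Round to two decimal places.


Find the absolute change:
|83 - 152| = 69
Divide by original and multiply by 100:
69 / 152 x 100 = 45.3947...% ≈ 45.39%

45.39%


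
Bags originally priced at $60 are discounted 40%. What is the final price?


Calculate the discount amount:
40% of $60 = $24
Subtract from original:
$60 - $24 = $36

$36


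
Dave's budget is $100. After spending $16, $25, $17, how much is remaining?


Add up expenses:
$16 + $25 + $17 = $58
Subtract from budget:
$100 - $58 = $42

$42


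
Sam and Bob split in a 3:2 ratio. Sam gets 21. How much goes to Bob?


Find the multiplier:
21 / 3 = 7
Apply to Bob's share:
2 x 7 = 14

14


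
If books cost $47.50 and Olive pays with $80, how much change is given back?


Start with the amount paid:
$80
Subtract the price:
$80 - $47.50 = $32.50

$32.50


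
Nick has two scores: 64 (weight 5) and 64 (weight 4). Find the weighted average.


Weighted sum:
5 x 64 + 4 x 64 = 576
Total weight:
5 + 4 = 9
Weighted average:
576 / 9 = 64

64


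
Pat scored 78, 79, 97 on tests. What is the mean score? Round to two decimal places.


Add the scores:
78 + 79 + 97 = 254
Divide by the number of tests:
254 / 3 = 84.6666... ≈ 84.67

84.67


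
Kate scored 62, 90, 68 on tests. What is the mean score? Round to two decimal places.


Add the scores:
62 + 90 + 68 = 220
Divide by the number of tests:
220 / 3 = 73.3333... ≈ 73.33

73.33


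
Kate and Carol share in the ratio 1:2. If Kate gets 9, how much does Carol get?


Find the multiplier:
9 / 1 = 9
Apply to Carol's share:
2 x 9 = 18

18


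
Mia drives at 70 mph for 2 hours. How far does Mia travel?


Use the formula: distance = speed x time
Speed = 70 mph, Time = 2 hours
70 x 2 = 140 miles

140 miles


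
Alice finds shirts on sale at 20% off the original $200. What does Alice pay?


Calculate the discount amount:
20% of $200 = $40
Subtract from original:
$200 - $40 = $160

$160


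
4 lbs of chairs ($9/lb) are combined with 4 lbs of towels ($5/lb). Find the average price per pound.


Cost of chairs:
4 x $9 = $36
Cost of towels:
4 x $5 = $20
Total cost: $36 + $20 = $56
Total weight: 8 lbs
Average: $56 / 8 = $7/lb

$7/lb


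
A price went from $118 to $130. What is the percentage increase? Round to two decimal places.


Find the absolute change:
|130 - 118| = 12
Divide by original and multiply by 100:
12 / 118 x 100 = 10.1694...% ≈ 10.17%

10.17%


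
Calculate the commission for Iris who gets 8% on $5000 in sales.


Convert rate to decimal:
8% = 0.08
Multiply by sales:
$5000 x 0.08 = $400

$400


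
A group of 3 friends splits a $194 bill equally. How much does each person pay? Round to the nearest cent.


Total bill: $194
Number of people: 3
Each pays: $194 / 3 = $64.6666... ≈ $64.67

$64.67


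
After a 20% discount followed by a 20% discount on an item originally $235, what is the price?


First discount:
20% of $235 = $47
Price after first discount:
$235 - $47 = $188
Second discount:
20% of $188 = $37.60
Final price:
$188 - $37.60 = $150.40

$150.40


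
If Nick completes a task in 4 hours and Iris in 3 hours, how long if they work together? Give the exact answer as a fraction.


Nick's rate: 1/4 of the job per hour
Iris's rate: 1/3 of the job per hour
Combined rate: 1/4 + 1/3 = 7/12 per hour
Time = 1 / (7/12) = 12/7 hours (≈ 1.71 hours)

12/7 hours


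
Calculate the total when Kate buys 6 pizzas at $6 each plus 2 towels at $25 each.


Cost of pizzas:
6 x $6 = $36
Cost of towels:
2 x $25 = $50
Add both:
$36 + $50 = $86

$86


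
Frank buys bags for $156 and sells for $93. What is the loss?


Selling price = $93
Cost price = $156
Loss = cost price - selling price:
Loss = $156 - $93 = $63

$63


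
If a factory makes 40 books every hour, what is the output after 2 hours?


Production rate: 40 books per hour
Time: 2 hours
Total: 40 x 2 = 80 books

80 books


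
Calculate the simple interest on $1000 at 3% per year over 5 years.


Use the formula I = P x R x T / 100
P x R x T = 1000 x 3 x 5 = 15000
I = 15000 / 100 = $150

$150


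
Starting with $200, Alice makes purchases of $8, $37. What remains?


Add up expenses:
$8 + $37 = $45
Subtract from budget:
$200 - $45 = $155

$155
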